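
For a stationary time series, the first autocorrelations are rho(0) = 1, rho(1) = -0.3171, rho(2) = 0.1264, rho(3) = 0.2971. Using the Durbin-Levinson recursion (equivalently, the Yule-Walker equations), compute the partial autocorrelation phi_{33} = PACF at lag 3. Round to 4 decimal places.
\phi_{33} = 0.3840

The PACF at lag k is phi_{kk}, the last component of the solution
to the Yule-Walker system G_k phi = r_k where
  (G_k)_{ij} = rho(|i - j|), (r_k)_i = rho(i), i,j = 1..k.
Equivalently, Durbin-Levinson gives phi_{kk} iteratively:
  phi_{11} = rho(1)
  phi_{kk} = [rho(k) - sum_{j=1..k-1} phi_{k-1,j} rho(k-j)]
            / [1 - sum_{j=1..k-1} phi_{k-1,j} rho(j)],
  phi_{k,j} = phi_{k-1,j} - phi_{kk} phi_{k-1,k-j},  j = 1..k-1.
Step k = 1:
  phi_11 = rho(1) = -0.3171.
Step k = 2:
  phi_22 = [rho(2) - phi_11 rho(1)] / [1 - phi_11 rho(1)] = [0.1264 - (-0.3171)(-0.3171)] / [1 - (-0.3171)(-0.3171)]
         = 0.02584759 / 0.89944759 = 0.028737.
  Update: phi_21 = phi_11 - phi_22 phi_11 = -0.3171 - (0.028737)(-0.3171) = -0.307987.
Step k = 3:
  phi_33 = [rho(3) - phi_21 rho(2) - phi_22 rho(1)] / [1 - phi_21 rho(1) - phi_22 rho(2)]
    numerator   = 0.2971 - (-0.307987)(0.1264) - (0.028737)(-0.3171) = 0.34514217
    denominator = 1 - (-0.307987)(-0.3171) - (0.028737)(0.1264) = 0.8987048
  phi_33 = 0.34514217 / 0.8987048 = 0.384.
Therefore phi_{33} = 0.3840.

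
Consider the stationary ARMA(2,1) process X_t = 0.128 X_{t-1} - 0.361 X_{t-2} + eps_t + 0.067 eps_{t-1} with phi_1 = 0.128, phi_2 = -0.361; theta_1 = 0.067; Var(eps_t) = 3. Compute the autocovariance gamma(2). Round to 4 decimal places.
\gamma(2) = -1.2164

Multiply the model equation by X_{t-k} and take expectations. With theta_0 = psi_0 = 1 and psi_j the MA(infinity) weights, this gives
  gamma(k) - sum_i phi_i gamma(k-i) = c_k,
  c_k = sigma^2 * sum_{j=k..q} theta_j psi_{j-k}   (c_k = 0 for k > q),
using gamma(-m) = gamma(m).
psi-weights needed (psi_j = theta_j + sum_i phi_i psi_{j-i}):
  psi_1 = theta_1 + phi_1 = 0.067 + (0.128) = 0.195
Right-hand sides:
  c_0 = sigma^2 (1 + theta_1 psi_1) = 3 * (1 + (0.067)(0.195)) = 3 * 1.013065 = 3.039195
  c_1 = sigma^2 theta_1 = 3 * (0.067) = 0.201
  c_2 = 0
Equations for k = 0, 1, 2 (AR order 2, c_2 = 0):
  (E0) gamma(0) = phi_1 gamma(1) + phi_2 gamma(2) + c_0
  (E1) gamma(1) = phi_1 gamma(0) + phi_2 gamma(1) + c_1
  (E2) gamma(2) = phi_1 gamma(1) + phi_2 gamma(0)
From (E1): gamma(1) = A gamma(0) + B with
  A = phi_1 / (1 - phi_2) = 0.128 / 1.361 = 0.094048,   B = c_1 / (1 - phi_2) = 0.201 / 1.361 = 0.147686.
Insert (E2) into (E0): gamma(0) (1 - phi_2^2) = phi_1 (1 + phi_2) gamma(1) + c_0.
  phi_1 (1 + phi_2) = (0.128)(0.639) = 0.081792,   1 - phi_2^2 = 0.869679.
Replace gamma(1) by A gamma(0) + B and collect gamma(0):
  gamma(0) [0.869679 - (0.081792)(0.094048)] = (0.081792)(0.147686) + 3.039195
  gamma(0) * 0.861987 = 3.051274
  gamma(0) = 3.051274 / 0.861987 = 3.539817.
  gamma(1) = A gamma(0) + B = (0.094048)(3.539817) + (0.147686) = 0.4806.
  gamma(2) = phi_1 gamma(1) + phi_2 gamma(0) = (0.128)(0.4806) + (-0.361)(3.539817) = -1.216357.
Therefore gamma(2) = -1.2164 (to 4 decimal places).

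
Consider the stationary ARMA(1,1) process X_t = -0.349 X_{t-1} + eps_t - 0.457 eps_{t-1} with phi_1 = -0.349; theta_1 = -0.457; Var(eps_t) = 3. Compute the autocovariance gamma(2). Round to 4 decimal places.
\gamma(2) = 1.1142

Multiply the model equation by X_{t-k} and take expectations. With theta_0 = psi_0 = 1 and psi_j the MA(infinity) weights, this gives
  gamma(k) - sum_i phi_i gamma(k-i) = c_k,
  c_k = sigma^2 * sum_{j=k..q} theta_j psi_{j-k}   (c_k = 0 for k > q),
using gamma(-m) = gamma(m).
psi-weights needed (psi_j = theta_j + sum_i phi_i psi_{j-i}):
  psi_1 = theta_1 + phi_1 = -0.457 + (-0.349) = -0.806
Right-hand sides:
  c_0 = sigma^2 (1 + theta_1 psi_1) = 3 * (1 + (-0.457)(-0.806)) = 3 * 1.368342 = 4.105026
  c_1 = sigma^2 theta_1 = 3 * (-0.457) = -1.371
  c_2 = 0
Equations for k = 0 and k = 1 (AR order 1):
  gamma(0) = phi_1 gamma(1) + c_0
  gamma(1) = phi_1 gamma(0) + c_1
Substituting the second into the first: gamma(0) (1 - phi_1^2) = c_0 + phi_1 c_1, so
  gamma(0) = (c_0 + phi_1 c_1) / (1 - phi_1^2) = (4.105026 + (-0.349)(-1.371)) / (1 - (-0.349)^2) = 4.583505 / 0.878199 = 5.21921.
  gamma(1) = phi_1 gamma(0) + c_1 = (-0.349)(5.21921) + (-1.371) = -3.192504.
For k = 2 (> q): gamma(2) = phi_1 gamma(1) = (-0.349)(-3.192504) = 1.114184.
Therefore gamma(2) = 1.1142 (to 4 decimal places).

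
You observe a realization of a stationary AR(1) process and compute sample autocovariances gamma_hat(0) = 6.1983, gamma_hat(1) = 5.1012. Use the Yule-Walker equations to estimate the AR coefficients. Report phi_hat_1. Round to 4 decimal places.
\hat\phi_{1} = 0.8230

The Yule-Walker equations for an AR(p) process read, in matrix form,
  Gamma_p phi = r_p,   with   (Gamma_p)_{ij} = gamma(|i - j|),
                       (r_p)_i = gamma(i),   i,j = 1..p.
Substitute the sample gammas (Toeplitz matrix and right-hand side of size 1):
  Gamma_p = [[6.1983]]
  r_p     = [5.1012]
With p = 1 this is the single equation gamma(0) phi_1 = gamma(1):
  phi_hat_1 = gamma(1) / gamma(0) = 5.1012 / 6.1983 = 0.8230.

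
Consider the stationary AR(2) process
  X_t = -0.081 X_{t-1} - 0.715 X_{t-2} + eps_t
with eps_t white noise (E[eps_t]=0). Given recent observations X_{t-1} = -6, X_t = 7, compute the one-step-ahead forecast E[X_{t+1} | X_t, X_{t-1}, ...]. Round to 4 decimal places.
E[X_{t+1} \mid \mathcal F_t] = 3.7230

For an AR(p) model X_t = c + sum_i phi_i X_{t-i} + eps_t, the
one-step-ahead conditional mean is
  E[X_{t+1} | X_t, ...] = c + sum_i phi_i X_{t+1-i}.
Substitute known values:
  E[X_{t+1} | ...] = (-0.081) * (7) + (-0.715) * (-6)
                   = 3.7230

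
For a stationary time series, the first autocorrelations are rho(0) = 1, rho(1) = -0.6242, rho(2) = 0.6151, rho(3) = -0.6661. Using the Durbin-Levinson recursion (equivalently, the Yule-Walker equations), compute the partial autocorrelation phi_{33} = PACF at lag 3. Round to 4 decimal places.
\phi_{33} = -0.3669

The PACF at lag k is phi_{kk}, the last component of the solution
to the Yule-Walker system G_k phi = r_k where
  (G_k)_{ij} = rho(|i - j|), (r_k)_i = rho(i), i,j = 1..k.
Equivalently, Durbin-Levinson gives phi_{kk} iteratively:
  phi_{11} = rho(1)
  phi_{kk} = [rho(k) - sum_{j=1..k-1} phi_{k-1,j} rho(k-j)]
            / [1 - sum_{j=1..k-1} phi_{k-1,j} rho(j)],
  phi_{k,j} = phi_{k-1,j} - phi_{kk} phi_{k-1,k-j},  j = 1..k-1.
Step k = 1:
  phi_11 = rho(1) = -0.6242.
Step k = 2:
  phi_22 = [rho(2) - phi_11 rho(1)] / [1 - phi_11 rho(1)] = [0.6151 - (-0.6242)(-0.6242)] / [1 - (-0.6242)(-0.6242)]
         = 0.22547436 / 0.61037436 = 0.369403.
  Update: phi_21 = phi_11 - phi_22 phi_11 = -0.6242 - (0.369403)(-0.6242) = -0.393618.
Step k = 3:
  phi_33 = [rho(3) - phi_21 rho(2) - phi_22 rho(1)] / [1 - phi_21 rho(1) - phi_22 rho(2)]
    numerator   = -0.6661 - (-0.393618)(0.6151) - (0.369403)(-0.6242) = -0.19340372
    denominator = 1 - (-0.393618)(-0.6242) - (0.369403)(0.6151) = 0.52708337
  phi_33 = -0.19340372 / 0.52708337 = -0.3669.
Therefore phi_{33} = -0.3669.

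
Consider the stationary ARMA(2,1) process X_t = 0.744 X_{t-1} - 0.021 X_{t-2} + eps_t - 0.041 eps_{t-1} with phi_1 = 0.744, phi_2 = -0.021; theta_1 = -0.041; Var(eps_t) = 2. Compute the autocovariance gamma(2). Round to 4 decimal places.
\gamma(2) = 2.0345

Multiply the model equation by X_{t-k} and take expectations. With theta_0 = psi_0 = 1 and psi_j the MA(infinity) weights, this gives
  gamma(k) - sum_i phi_i gamma(k-i) = c_k,
  c_k = sigma^2 * sum_{j=k..q} theta_j psi_{j-k}   (c_k = 0 for k > q),
using gamma(-m) = gamma(m).
psi-weights needed (psi_j = theta_j + sum_i phi_i psi_{j-i}):
  psi_1 = theta_1 + phi_1 = -0.041 + (0.744) = 0.703
Right-hand sides:
  c_0 = sigma^2 (1 + theta_1 psi_1) = 2 * (1 + (-0.041)(0.703)) = 2 * 0.971177 = 1.942354
  c_1 = sigma^2 theta_1 = 2 * (-0.041) = -0.082
  c_2 = 0
Equations for k = 0, 1, 2 (AR order 2, c_2 = 0):
  (E0) gamma(0) = phi_1 gamma(1) + phi_2 gamma(2) + c_0
  (E1) gamma(1) = phi_1 gamma(0) + phi_2 gamma(1) + c_1
  (E2) gamma(2) = phi_1 gamma(1) + phi_2 gamma(0)
From (E1): gamma(1) = A gamma(0) + B with
  A = phi_1 / (1 - phi_2) = 0.744 / 1.021 = 0.728697,   B = c_1 / (1 - phi_2) = -0.082 / 1.021 = -0.080313.
Insert (E2) into (E0): gamma(0) (1 - phi_2^2) = phi_1 (1 + phi_2) gamma(1) + c_0.
  phi_1 (1 + phi_2) = (0.744)(0.979) = 0.728376,   1 - phi_2^2 = 0.999559.
Replace gamma(1) by A gamma(0) + B and collect gamma(0):
  gamma(0) [0.999559 - (0.728376)(0.728697)] = (0.728376)(-0.080313) + 1.942354
  gamma(0) * 0.468793 = 1.883856
  gamma(0) = 1.883856 / 0.468793 = 4.018521.
  gamma(1) = A gamma(0) + B = (0.728697)(4.018521) + (-0.080313) = 2.847972.
  gamma(2) = phi_1 gamma(1) + phi_2 gamma(0) = (0.744)(2.847972) + (-0.021)(4.018521) = 2.034502.
Therefore gamma(2) = 2.0345 (to 4 decimal places).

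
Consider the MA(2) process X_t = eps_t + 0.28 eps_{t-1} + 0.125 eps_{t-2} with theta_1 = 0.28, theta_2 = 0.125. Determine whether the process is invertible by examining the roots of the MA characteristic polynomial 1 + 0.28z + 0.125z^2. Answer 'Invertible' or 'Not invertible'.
\text{Invertible}

The MA(q) characteristic polynomial is P(z) = 1 + 0.28z + 0.125z^2.
Invertibility requires all roots to lie outside the unit circle, i.e. |z| > 1 for every root.
Set 1 + (0.28) z + (0.125) z^2 = 0, i.e. a z^2 + b z + c = 0 with a = 0.125, b = 0.28, c = 1.
Discriminant D = b^2 - 4ac = (0.28)^2 - 4*(0.125)*1 = 0.0784 - (0.5) = -0.4216.
D < 0, so the roots are the complex-conjugate pair z = (-b +/- i sqrt(-D)) / (2a) = -1.12 +/- 2.5972i.
For a conjugate pair |z|^2 = z * conj(z) = (product of roots) = c/a = 1/(0.125) = 8, so |z| = sqrt(8) = 2.8284 for both roots.
Moduli of all roots: 2.8284, 2.8284.
All moduli strictly greater than 1? Yes.
Verdict: Invertible.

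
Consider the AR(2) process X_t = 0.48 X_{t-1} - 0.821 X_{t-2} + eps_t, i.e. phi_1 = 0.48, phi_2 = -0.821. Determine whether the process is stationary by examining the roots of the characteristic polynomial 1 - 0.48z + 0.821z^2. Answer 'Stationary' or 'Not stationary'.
\text{Stationary}

The AR(p) characteristic polynomial is P(z) = 1 - 0.48z + 0.821z^2.
Stationarity requires all roots to lie outside the unit circle, i.e. |z| > 1 for every root.
Set 1 + (-0.48) z + (0.821) z^2 = 0, i.e. a z^2 + b z + c = 0 with a = 0.821, b = -0.48, c = 1.
Discriminant D = b^2 - 4ac = (-0.48)^2 - 4*(0.821)*1 = 0.2304 - (3.284) = -3.0536.
D < 0, so the roots are the complex-conjugate pair z = (-b +/- i sqrt(-D)) / (2a) = 0.2923 +/- 1.0642i.
For a conjugate pair |z|^2 = z * conj(z) = (product of roots) = c/a = 1/(0.821) = 1.218027, so |z| = sqrt(1.218027) = 1.1036 for both roots.
Moduli of all roots: 1.1036, 1.1036.
All moduli strictly greater than 1? Yes.
Verdict: Stationary.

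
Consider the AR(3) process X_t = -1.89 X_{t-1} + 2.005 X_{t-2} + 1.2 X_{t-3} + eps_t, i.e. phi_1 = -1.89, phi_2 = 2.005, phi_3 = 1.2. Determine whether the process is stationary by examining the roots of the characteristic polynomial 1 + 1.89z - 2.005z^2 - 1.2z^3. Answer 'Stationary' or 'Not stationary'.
\text{Not stationary}

The AR(p) characteristic polynomial is P(z) = 1 + 1.89z - 2.005z^2 - 1.2z^3.
Stationarity requires all roots to lie outside the unit circle, i.e. |z| > 1 for every root.
Degree 3: look for a simple real root z0 first, then factor out (1 - z/z0) and solve the remaining quadratic.
Testing z0 = -0.4: P(-0.4) = 1 + (1.89)(-0.4) + (-2.005)(-0.4)^2 + (-1.2)(-0.4)^3
  = 1 + (-0.756) + (-0.3208) + (0.0768) = 0.  So z_0 = -0.4 is a root, |z_0| = 0.4.
Divide out the factor (1 + 2.5 z) = (1 - z/z0) (since 1/z0 = -2.5):
  P(z) = (1 + 2.5 z)(1 + (-0.61) z + (-0.48) z^2)
  [check: z-coef -0.61 - (-2.5) = 1.89; z^2-coef -0.48 - (-2.5)(-0.61) = -2.005; z^3-coef -(-2.5)(-0.48) = -1.2.]
Remaining roots from the quadratic factor 1 + (-0.61) z + (-0.48) z^2:
  Set 1 + (-0.61) z + (-0.48) z^2 = 0, i.e. a z^2 + b z + c = 0 with a = -0.48, b = -0.61, c = 1.
  Discriminant D = b^2 - 4ac = (-0.61)^2 - 4*(-0.48)*1 = 0.3721 - (-1.92) = 2.2921.
  D >= 0, so the roots are real: z = (-b +/- sqrt(D)) / (2a) = (0.61 +/- 1.513968) / (-0.96).
    z_1 = (0.61 + 1.513968) / (-0.96) = -2.2125,   |z_1| = 2.2125.
    z_2 = (0.61 - 1.513968) / (-0.96) = 0.9416,   |z_2| = 0.9416.
Moduli of all roots: 0.4000, 2.2125, 0.9416.
All moduli strictly greater than 1? No.
Verdict: Not stationary.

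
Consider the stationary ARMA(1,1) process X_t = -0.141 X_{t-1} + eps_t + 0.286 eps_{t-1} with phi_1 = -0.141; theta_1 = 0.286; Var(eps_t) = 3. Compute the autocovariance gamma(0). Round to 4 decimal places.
\gamma(0) = 3.0644

Multiply the model equation by X_{t-k} and take expectations. With theta_0 = psi_0 = 1 and psi_j the MA(infinity) weights, this gives
  gamma(k) - sum_i phi_i gamma(k-i) = c_k,
  c_k = sigma^2 * sum_{j=k..q} theta_j psi_{j-k}   (c_k = 0 for k > q),
using gamma(-m) = gamma(m).
psi-weights needed (psi_j = theta_j + sum_i phi_i psi_{j-i}):
  psi_1 = theta_1 + phi_1 = 0.286 + (-0.141) = 0.145
Right-hand sides:
  c_0 = sigma^2 (1 + theta_1 psi_1) = 3 * (1 + (0.286)(0.145)) = 3 * 1.04147 = 3.12441
  c_1 = sigma^2 theta_1 = 3 * (0.286) = 0.858
  c_2 = 0
Equations for k = 0 and k = 1 (AR order 1):
  gamma(0) = phi_1 gamma(1) + c_0
  gamma(1) = phi_1 gamma(0) + c_1
Substituting the second into the first: gamma(0) (1 - phi_1^2) = c_0 + phi_1 c_1, so
  gamma(0) = (c_0 + phi_1 c_1) / (1 - phi_1^2) = (3.12441 + (-0.141)(0.858)) / (1 - (-0.141)^2) = 3.003432 / 0.980119 = 3.064354.
Therefore gamma(0) = 3.0644 (to 4 decimal places).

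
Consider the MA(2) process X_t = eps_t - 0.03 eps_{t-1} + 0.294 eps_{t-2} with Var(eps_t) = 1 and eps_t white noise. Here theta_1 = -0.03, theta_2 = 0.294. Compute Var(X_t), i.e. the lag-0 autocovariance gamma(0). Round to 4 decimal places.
\gamma(0) = 1.0873

For an MA(q) process X_t = eps_t + sum_i theta_i eps_{t-i} with
Var(eps_t) = sigma^2, the variance is
  gamma(0) = sigma^2 * (1 + sum_i theta_i^2).
  sum_i theta_i^2 = (-0.03)^2 + (0.294)^2 = 0.0009 + 0.086436 = 0.087336.
  gamma(0) = 1 * (1 + 0.087336) = 1 * 1.087336 = 1.087336, which rounds to 1.0873.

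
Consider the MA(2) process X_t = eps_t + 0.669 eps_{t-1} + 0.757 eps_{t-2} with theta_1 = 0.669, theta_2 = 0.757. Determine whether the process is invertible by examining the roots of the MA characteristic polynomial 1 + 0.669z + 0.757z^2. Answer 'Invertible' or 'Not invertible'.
\text{Invertible}

The MA(q) characteristic polynomial is P(z) = 1 + 0.669z + 0.757z^2.
Invertibility requires all roots to lie outside the unit circle, i.e. |z| > 1 for every root.
Set 1 + (0.669) z + (0.757) z^2 = 0, i.e. a z^2 + b z + c = 0 with a = 0.757, b = 0.669, c = 1.
Discriminant D = b^2 - 4ac = (0.669)^2 - 4*(0.757)*1 = 0.447561 - (3.028) = -2.580439.
D < 0, so the roots are the complex-conjugate pair z = (-b +/- i sqrt(-D)) / (2a) = -0.4419 +/- 1.061i.
For a conjugate pair |z|^2 = z * conj(z) = (product of roots) = c/a = 1/(0.757) = 1.321004, so |z| = sqrt(1.321004) = 1.1493 for both roots.
Moduli of all roots: 1.1493, 1.1493.
All moduli strictly greater than 1? Yes.
Verdict: Invertible.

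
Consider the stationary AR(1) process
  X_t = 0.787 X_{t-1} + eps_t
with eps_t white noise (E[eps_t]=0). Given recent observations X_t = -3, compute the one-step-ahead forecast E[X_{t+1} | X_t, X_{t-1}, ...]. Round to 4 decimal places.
E[X_{t+1} \mid \mathcal F_t] = -2.3610

For an AR(p) model X_t = c + sum_i phi_i X_{t-i} + eps_t, the
one-step-ahead conditional mean is
  E[X_{t+1} | X_t, ...] = c + sum_i phi_i X_{t+1-i}.
Substitute known values:
  E[X_{t+1} | ...] = (0.787) * (-3)
                   = -2.3610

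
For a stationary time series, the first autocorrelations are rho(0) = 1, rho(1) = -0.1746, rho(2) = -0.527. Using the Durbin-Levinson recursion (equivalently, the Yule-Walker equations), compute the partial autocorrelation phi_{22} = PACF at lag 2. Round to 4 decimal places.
\phi_{22} = -0.5750

The PACF at lag k is phi_{kk}, the last component of the solution
to the Yule-Walker system G_k phi = r_k where
  (G_k)_{ij} = rho(|i - j|), (r_k)_i = rho(i), i,j = 1..k.
Equivalently, Durbin-Levinson gives phi_{kk} iteratively:
  phi_{11} = rho(1)
  phi_{kk} = [rho(k) - sum_{j=1..k-1} phi_{k-1,j} rho(k-j)]
            / [1 - sum_{j=1..k-1} phi_{k-1,j} rho(j)],
  phi_{k,j} = phi_{k-1,j} - phi_{kk} phi_{k-1,k-j},  j = 1..k-1.
Step k = 1:
  phi_11 = rho(1) = -0.1746.
Step k = 2:
  phi_22 = [rho(2) - phi_11 rho(1)] / [1 - phi_11 rho(1)] = [-0.527 - (-0.1746)(-0.1746)] / [1 - (-0.1746)(-0.1746)]
         = -0.55748516 / 0.96951484 = -0.575.
Therefore phi_{22} = -0.5750.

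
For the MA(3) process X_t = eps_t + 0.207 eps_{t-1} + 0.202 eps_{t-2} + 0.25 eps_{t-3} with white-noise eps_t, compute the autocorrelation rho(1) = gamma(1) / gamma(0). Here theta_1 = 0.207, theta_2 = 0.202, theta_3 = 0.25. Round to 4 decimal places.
\rho(1) = 0.2611

For an MA(q) process with theta_0 = 1, the autocovariance is
  gamma(k) = sigma^2 * sum_{i=0..q-k} theta_i * theta_{i+k},
and rho(k) = gamma(k) / gamma(0). Sigma^2 cancels.
  numerator   = (1)*(0.207) + (0.207)*(0.202) + (0.202)*(0.25) = 0.299314.
  denominator = (1)^2 + (0.207)^2 + (0.202)^2 + (0.25)^2 = 1.146153.
  rho(1) = 0.299314 / 1.146153 = 0.2611.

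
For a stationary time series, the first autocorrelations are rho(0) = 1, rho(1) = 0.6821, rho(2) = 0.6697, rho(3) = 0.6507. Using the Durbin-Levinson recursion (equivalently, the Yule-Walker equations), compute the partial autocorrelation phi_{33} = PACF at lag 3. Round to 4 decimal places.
\phi_{33} = 0.2360

The PACF at lag k is phi_{kk}, the last component of the solution
to the Yule-Walker system G_k phi = r_k where
  (G_k)_{ij} = rho(|i - j|), (r_k)_i = rho(i), i,j = 1..k.
Equivalently, Durbin-Levinson gives phi_{kk} iteratively:
  phi_{11} = rho(1)
  phi_{kk} = [rho(k) - sum_{j=1..k-1} phi_{k-1,j} rho(k-j)]
            / [1 - sum_{j=1..k-1} phi_{k-1,j} rho(j)],
  phi_{k,j} = phi_{k-1,j} - phi_{kk} phi_{k-1,k-j},  j = 1..k-1.
Step k = 1:
  phi_11 = rho(1) = 0.6821.
Step k = 2:
  phi_22 = [rho(2) - phi_11 rho(1)] / [1 - phi_11 rho(1)] = [0.6697 - (0.6821)(0.6821)] / [1 - (0.6821)(0.6821)]
         = 0.20443959 / 0.53473959 = 0.382316.
  Update: phi_21 = phi_11 - phi_22 phi_11 = 0.6821 - (0.382316)(0.6821) = 0.421322.
Step k = 3:
  phi_33 = [rho(3) - phi_21 rho(2) - phi_22 rho(1)] / [1 - phi_21 rho(1) - phi_22 rho(2)]
    numerator   = 0.6507 - (0.421322)(0.6697) - (0.382316)(0.6821) = 0.1077627
    denominator = 1 - (0.421322)(0.6821) - (0.382316)(0.6697) = 0.45657903
  phi_33 = 0.1077627 / 0.45657903 = 0.236.
Therefore phi_{33} = 0.2360.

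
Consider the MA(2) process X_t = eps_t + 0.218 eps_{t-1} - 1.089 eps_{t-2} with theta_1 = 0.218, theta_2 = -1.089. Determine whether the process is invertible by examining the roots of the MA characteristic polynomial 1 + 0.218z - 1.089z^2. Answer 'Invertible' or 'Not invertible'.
\text{Not invertible}

The MA(q) characteristic polynomial is P(z) = 1 + 0.218z - 1.089z^2.
Invertibility requires all roots to lie outside the unit circle, i.e. |z| > 1 for every root.
Set 1 + (0.218) z + (-1.089) z^2 = 0, i.e. a z^2 + b z + c = 0 with a = -1.089, b = 0.218, c = 1.
Discriminant D = b^2 - 4ac = (0.218)^2 - 4*(-1.089)*1 = 0.047524 - (-4.356) = 4.403524.
D >= 0, so the roots are real: z = (-b +/- sqrt(D)) / (2a) = (-0.218 +/- 2.098458) / (-2.178).
  z_1 = (-0.218 + 2.098458) / (-2.178) = -0.8634,   |z_1| = 0.8634.
  z_2 = (-0.218 - 2.098458) / (-2.178) = 1.0636,   |z_2| = 1.0636.
Moduli of all roots: 0.8634, 1.0636.
All moduli strictly greater than 1? No.
Verdict: Not invertible.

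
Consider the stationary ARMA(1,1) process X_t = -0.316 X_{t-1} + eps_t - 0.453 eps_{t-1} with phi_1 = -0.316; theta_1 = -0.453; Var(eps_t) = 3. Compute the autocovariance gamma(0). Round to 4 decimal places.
\gamma(0) = 4.9709

Multiply the model equation by X_{t-k} and take expectations. With theta_0 = psi_0 = 1 and psi_j the MA(infinity) weights, this gives
  gamma(k) - sum_i phi_i gamma(k-i) = c_k,
  c_k = sigma^2 * sum_{j=k..q} theta_j psi_{j-k}   (c_k = 0 for k > q),
using gamma(-m) = gamma(m).
psi-weights needed (psi_j = theta_j + sum_i phi_i psi_{j-i}):
  psi_1 = theta_1 + phi_1 = -0.453 + (-0.316) = -0.769
Right-hand sides:
  c_0 = sigma^2 (1 + theta_1 psi_1) = 3 * (1 + (-0.453)(-0.769)) = 3 * 1.348357 = 4.045071
  c_1 = sigma^2 theta_1 = 3 * (-0.453) = -1.359
  c_2 = 0
Equations for k = 0 and k = 1 (AR order 1):
  gamma(0) = phi_1 gamma(1) + c_0
  gamma(1) = phi_1 gamma(0) + c_1
Substituting the second into the first: gamma(0) (1 - phi_1^2) = c_0 + phi_1 c_1, so
  gamma(0) = (c_0 + phi_1 c_1) / (1 - phi_1^2) = (4.045071 + (-0.316)(-1.359)) / (1 - (-0.316)^2) = 4.474515 / 0.900144 = 4.970888.
Therefore gamma(0) = 4.9709 (to 4 decimal places).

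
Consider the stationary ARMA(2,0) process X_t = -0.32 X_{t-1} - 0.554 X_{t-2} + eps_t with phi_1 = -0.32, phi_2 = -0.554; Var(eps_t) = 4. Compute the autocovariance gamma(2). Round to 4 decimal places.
\gamma(2) = -2.9417

Multiply the model equation by X_{t-k} and take expectations. With theta_0 = psi_0 = 1 and psi_j the MA(infinity) weights, this gives
  gamma(k) - sum_i phi_i gamma(k-i) = c_k,
  c_k = sigma^2 * sum_{j=k..q} theta_j psi_{j-k}   (c_k = 0 for k > q),
using gamma(-m) = gamma(m).
Pure AR (q = 0): c_0 = sigma^2 = 4, c_k = 0 for k >= 1.
Equations for k = 0, 1, 2 (AR order 2, c_2 = 0):
  (E0) gamma(0) = phi_1 gamma(1) + phi_2 gamma(2) + c_0
  (E1) gamma(1) = phi_1 gamma(0) + phi_2 gamma(1) + c_1
  (E2) gamma(2) = phi_1 gamma(1) + phi_2 gamma(0)
From (E1): gamma(1) = A gamma(0) + B with
  A = phi_1 / (1 - phi_2) = -0.32 / 1.554 = -0.20592,   B = c_1 / (1 - phi_2) = 0 / 1.554 = 0.
Insert (E2) into (E0): gamma(0) (1 - phi_2^2) = phi_1 (1 + phi_2) gamma(1) + c_0.
  phi_1 (1 + phi_2) = (-0.32)(0.446) = -0.14272,   1 - phi_2^2 = 0.693084.
Replace gamma(1) by A gamma(0) + B and collect gamma(0):
  gamma(0) [0.693084 - (-0.14272)(-0.20592)] = c_0 = 4
  gamma(0) * 0.663695 = 4
  gamma(0) = 4 / 0.663695 = 6.026864.
  gamma(1) = A gamma(0) = (-0.20592)(6.026864) = -1.241053.
  gamma(2) = phi_1 gamma(1) + phi_2 gamma(0) = (-0.32)(-1.241053) + (-0.554)(6.026864) = -2.941746.
Therefore gamma(2) = -2.9417 (to 4 decimal places).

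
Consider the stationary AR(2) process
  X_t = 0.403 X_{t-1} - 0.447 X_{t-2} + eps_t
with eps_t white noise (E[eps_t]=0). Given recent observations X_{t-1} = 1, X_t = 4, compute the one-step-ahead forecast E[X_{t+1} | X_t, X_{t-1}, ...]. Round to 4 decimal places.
E[X_{t+1} \mid \mathcal F_t] = 1.1650

For an AR(p) model X_t = c + sum_i phi_i X_{t-i} + eps_t, the
one-step-ahead conditional mean is
  E[X_{t+1} | X_t, ...] = c + sum_i phi_i X_{t+1-i}.
Substitute known values:
  E[X_{t+1} | ...] = (0.403) * (4) + (-0.447) * (1)
                   = 1.1650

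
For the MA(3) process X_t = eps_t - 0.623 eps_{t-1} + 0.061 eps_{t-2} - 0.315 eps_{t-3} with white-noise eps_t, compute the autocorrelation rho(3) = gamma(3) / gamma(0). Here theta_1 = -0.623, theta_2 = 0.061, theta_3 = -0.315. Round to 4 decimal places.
\rho(3) = -0.2113

For an MA(q) process with theta_0 = 1, the autocovariance is
  gamma(k) = sigma^2 * sum_{i=0..q-k} theta_i * theta_{i+k},
and rho(k) = gamma(k) / gamma(0). Sigma^2 cancels.
  numerator   = (1)*(-0.315) = -0.315.
  denominator = (1)^2 + (-0.623)^2 + (0.061)^2 + (-0.315)^2 = 1.491075.
  rho(3) = -0.315 / 1.491075 = -0.2113.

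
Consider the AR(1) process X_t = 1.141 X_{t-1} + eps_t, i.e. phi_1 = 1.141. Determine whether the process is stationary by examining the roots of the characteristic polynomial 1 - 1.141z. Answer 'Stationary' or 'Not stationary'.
\text{Not stationary}

The AR(p) characteristic polynomial is P(z) = 1 - 1.141z.
Stationarity requires all roots to lie outside the unit circle, i.e. |z| > 1 for every root.
This is linear in z: 1 + (-1.141) z = 0  =>  z = -1/(-1.141) = 0.876424,  |z| = 0.876424.
Moduli of all roots: 0.8764.
All moduli strictly greater than 1? No.
Verdict: Not stationary.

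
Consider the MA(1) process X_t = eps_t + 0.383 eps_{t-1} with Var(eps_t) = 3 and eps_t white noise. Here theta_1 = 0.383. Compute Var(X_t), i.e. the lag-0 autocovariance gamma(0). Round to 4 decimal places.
\gamma(0) = 3.4401

For an MA(q) process X_t = eps_t + sum_i theta_i eps_{t-i} with
Var(eps_t) = sigma^2, the variance is
  gamma(0) = sigma^2 * (1 + sum_i theta_i^2).
  sum_i theta_i^2 = (0.383)^2 = 0.146689.
  gamma(0) = 3 * (1 + 0.146689) = 3 * 1.146689 = 3.440067, which rounds to 3.4401.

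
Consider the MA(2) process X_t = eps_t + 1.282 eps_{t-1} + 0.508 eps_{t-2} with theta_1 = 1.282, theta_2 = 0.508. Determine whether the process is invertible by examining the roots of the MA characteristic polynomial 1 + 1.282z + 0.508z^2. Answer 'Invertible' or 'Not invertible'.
\text{Invertible}

The MA(q) characteristic polynomial is P(z) = 1 + 1.282z + 0.508z^2.
Invertibility requires all roots to lie outside the unit circle, i.e. |z| > 1 for every root.
Set 1 + (1.282) z + (0.508) z^2 = 0, i.e. a z^2 + b z + c = 0 with a = 0.508, b = 1.282, c = 1.
Discriminant D = b^2 - 4ac = (1.282)^2 - 4*(0.508)*1 = 1.643524 - (2.032) = -0.388476.
D < 0, so the roots are the complex-conjugate pair z = (-b +/- i sqrt(-D)) / (2a) = -1.2618 +/- 0.6135i.
For a conjugate pair |z|^2 = z * conj(z) = (product of roots) = c/a = 1/(0.508) = 1.968504, so |z| = sqrt(1.968504) = 1.403 for both roots.
Moduli of all roots: 1.4030, 1.4030.
All moduli strictly greater than 1? Yes.
Verdict: Invertible.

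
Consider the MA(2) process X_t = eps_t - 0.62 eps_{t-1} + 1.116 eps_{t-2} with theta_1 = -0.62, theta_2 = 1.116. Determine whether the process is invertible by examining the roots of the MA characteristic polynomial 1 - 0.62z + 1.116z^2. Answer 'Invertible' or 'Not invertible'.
\text{Not invertible}

The MA(q) characteristic polynomial is P(z) = 1 - 0.62z + 1.116z^2.
Invertibility requires all roots to lie outside the unit circle, i.e. |z| > 1 for every root.
Set 1 + (-0.62) z + (1.116) z^2 = 0, i.e. a z^2 + b z + c = 0 with a = 1.116, b = -0.62, c = 1.
Discriminant D = b^2 - 4ac = (-0.62)^2 - 4*(1.116)*1 = 0.3844 - (4.464) = -4.0796.
D < 0, so the roots are the complex-conjugate pair z = (-b +/- i sqrt(-D)) / (2a) = 0.2778 +/- 0.9049i.
For a conjugate pair |z|^2 = z * conj(z) = (product of roots) = c/a = 1/(1.116) = 0.896057, so |z| = sqrt(0.896057) = 0.9466 for both roots.
Moduli of all roots: 0.9466, 0.9466.
All moduli strictly greater than 1? No.
Verdict: Not invertible.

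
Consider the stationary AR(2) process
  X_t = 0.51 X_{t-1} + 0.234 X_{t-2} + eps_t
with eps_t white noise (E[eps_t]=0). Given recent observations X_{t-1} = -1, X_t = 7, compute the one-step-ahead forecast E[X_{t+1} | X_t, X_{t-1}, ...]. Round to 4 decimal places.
E[X_{t+1} \mid \mathcal F_t] = 3.3360

For an AR(p) model X_t = c + sum_i phi_i X_{t-i} + eps_t, the
one-step-ahead conditional mean is
  E[X_{t+1} | X_t, ...] = c + sum_i phi_i X_{t+1-i}.
Substitute known values:
  E[X_{t+1} | ...] = (0.51) * (7) + (0.234) * (-1)
                   = 3.3360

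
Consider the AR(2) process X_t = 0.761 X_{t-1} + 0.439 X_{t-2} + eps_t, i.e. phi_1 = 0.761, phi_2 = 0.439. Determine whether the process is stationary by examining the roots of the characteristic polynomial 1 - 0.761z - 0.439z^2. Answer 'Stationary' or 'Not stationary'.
\text{Not stationary}

The AR(p) characteristic polynomial is P(z) = 1 - 0.761z - 0.439z^2.
Stationarity requires all roots to lie outside the unit circle, i.e. |z| > 1 for every root.
Set 1 + (-0.761) z + (-0.439) z^2 = 0, i.e. a z^2 + b z + c = 0 with a = -0.439, b = -0.761, c = 1.
Discriminant D = b^2 - 4ac = (-0.761)^2 - 4*(-0.439)*1 = 0.579121 - (-1.756) = 2.335121.
D >= 0, so the roots are real: z = (-b +/- sqrt(D)) / (2a) = (0.761 +/- 1.52811) / (-0.878).
  z_1 = (0.761 + 1.52811) / (-0.878) = -2.6072,   |z_1| = 2.6072.
  z_2 = (0.761 - 1.52811) / (-0.878) = 0.8737,   |z_2| = 0.8737.
Moduli of all roots: 2.6072, 0.8737.
All moduli strictly greater than 1? No.
Verdict: Not stationary.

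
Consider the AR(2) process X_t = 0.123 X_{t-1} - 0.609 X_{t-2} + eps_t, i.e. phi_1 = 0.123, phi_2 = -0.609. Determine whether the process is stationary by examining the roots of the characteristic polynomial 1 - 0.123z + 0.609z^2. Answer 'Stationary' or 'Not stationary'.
\text{Stationary}

The AR(p) characteristic polynomial is P(z) = 1 - 0.123z + 0.609z^2.
Stationarity requires all roots to lie outside the unit circle, i.e. |z| > 1 for every root.
Set 1 + (-0.123) z + (0.609) z^2 = 0, i.e. a z^2 + b z + c = 0 with a = 0.609, b = -0.123, c = 1.
Discriminant D = b^2 - 4ac = (-0.123)^2 - 4*(0.609)*1 = 0.015129 - (2.436) = -2.420871.
D < 0, so the roots are the complex-conjugate pair z = (-b +/- i sqrt(-D)) / (2a) = 0.101 +/- 1.2774i.
For a conjugate pair |z|^2 = z * conj(z) = (product of roots) = c/a = 1/(0.609) = 1.642036, so |z| = sqrt(1.642036) = 1.2814 for both roots.
Moduli of all roots: 1.2814, 1.2814.
All moduli strictly greater than 1? Yes.
Verdict: Stationary.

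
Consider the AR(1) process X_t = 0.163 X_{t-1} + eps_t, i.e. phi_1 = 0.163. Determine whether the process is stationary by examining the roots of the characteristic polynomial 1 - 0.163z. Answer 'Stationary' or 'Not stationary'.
\text{Stationary}

The AR(p) characteristic polynomial is P(z) = 1 - 0.163z.
Stationarity requires all roots to lie outside the unit circle, i.e. |z| > 1 for every root.
This is linear in z: 1 + (-0.163) z = 0  =>  z = -1/(-0.163) = 6.134969,  |z| = 6.134969.
Moduli of all roots: 6.1350.
All moduli strictly greater than 1? Yes.
Verdict: Stationary.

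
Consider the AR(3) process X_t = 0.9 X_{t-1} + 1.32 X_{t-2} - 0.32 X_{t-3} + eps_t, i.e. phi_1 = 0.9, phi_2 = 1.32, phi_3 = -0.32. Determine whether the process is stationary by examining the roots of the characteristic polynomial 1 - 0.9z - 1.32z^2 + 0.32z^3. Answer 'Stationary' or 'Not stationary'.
\text{Not stationary}

The AR(p) characteristic polynomial is P(z) = 1 - 0.9z - 1.32z^2 + 0.32z^3.
Stationarity requires all roots to lie outside the unit circle, i.e. |z| > 1 for every root.
Degree 3: look for a simple real root z0 first, then factor out (1 - z/z0) and solve the remaining quadratic.
Testing z0 = 0.625: P(0.625) = 1 + (-0.9)(0.625) + (-1.32)(0.625)^2 + (0.32)(0.625)^3
  = 1 + (-0.5625) + (-0.515625) + (0.078125) = 0.  So z_0 = 0.625 is a root, |z_0| = 0.625.
Divide out the factor (1 - 1.6 z) = (1 - z/z0) (since 1/z0 = 1.6):
  P(z) = (1 - 1.6 z)(1 + (0.7) z + (-0.2) z^2)
  [check: z-coef 0.7 - (1.6) = -0.9; z^2-coef -0.2 - (1.6)(0.7) = -1.32; z^3-coef -(1.6)(-0.2) = 0.32.]
Remaining roots from the quadratic factor 1 + (0.7) z + (-0.2) z^2:
  Set 1 + (0.7) z + (-0.2) z^2 = 0, i.e. a z^2 + b z + c = 0 with a = -0.2, b = 0.7, c = 1.
  Discriminant D = b^2 - 4ac = (0.7)^2 - 4*(-0.2)*1 = 0.49 - (-0.8) = 1.29.
  D >= 0, so the roots are real: z = (-b +/- sqrt(D)) / (2a) = (-0.7 +/- 1.135782) / (-0.4).
    z_1 = (-0.7 + 1.135782) / (-0.4) = -1.0895,   |z_1| = 1.0895.
    z_2 = (-0.7 - 1.135782) / (-0.4) = 4.5895,   |z_2| = 4.5895.
Moduli of all roots: 0.6250, 1.0895, 4.5895.
All moduli strictly greater than 1? No.
Verdict: Not stationary.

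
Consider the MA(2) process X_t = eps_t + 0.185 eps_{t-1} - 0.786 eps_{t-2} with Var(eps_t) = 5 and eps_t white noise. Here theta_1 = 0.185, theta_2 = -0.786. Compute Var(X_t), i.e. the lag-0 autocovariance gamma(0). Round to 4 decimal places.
\gamma(0) = 8.2601

For an MA(q) process X_t = eps_t + sum_i theta_i eps_{t-i} with
Var(eps_t) = sigma^2, the variance is
  gamma(0) = sigma^2 * (1 + sum_i theta_i^2).
  sum_i theta_i^2 = (0.185)^2 + (-0.786)^2 = 0.034225 + 0.617796 = 0.652021.
  gamma(0) = 5 * (1 + 0.652021) = 5 * 1.652021 = 8.260105, which rounds to 8.2601.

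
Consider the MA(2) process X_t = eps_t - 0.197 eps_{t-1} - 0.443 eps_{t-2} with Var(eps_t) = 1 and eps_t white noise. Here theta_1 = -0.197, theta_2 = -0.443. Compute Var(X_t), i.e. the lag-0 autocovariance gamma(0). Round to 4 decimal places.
\gamma(0) = 1.2351

For an MA(q) process X_t = eps_t + sum_i theta_i eps_{t-i} with
Var(eps_t) = sigma^2, the variance is
  gamma(0) = sigma^2 * (1 + sum_i theta_i^2).
  sum_i theta_i^2 = (-0.197)^2 + (-0.443)^2 = 0.038809 + 0.196249 = 0.235058.
  gamma(0) = 1 * (1 + 0.235058) = 1 * 1.235058 = 1.235058, which rounds to 1.2351.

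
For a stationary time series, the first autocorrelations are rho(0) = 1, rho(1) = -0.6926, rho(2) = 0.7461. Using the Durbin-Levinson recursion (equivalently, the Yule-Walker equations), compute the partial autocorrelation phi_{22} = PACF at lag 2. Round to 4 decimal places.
\phi_{22} = 0.5120

The PACF at lag k is phi_{kk}, the last component of the solution
to the Yule-Walker system G_k phi = r_k where
  (G_k)_{ij} = rho(|i - j|), (r_k)_i = rho(i), i,j = 1..k.
Equivalently, Durbin-Levinson gives phi_{kk} iteratively:
  phi_{11} = rho(1)
  phi_{kk} = [rho(k) - sum_{j=1..k-1} phi_{k-1,j} rho(k-j)]
            / [1 - sum_{j=1..k-1} phi_{k-1,j} rho(j)],
  phi_{k,j} = phi_{k-1,j} - phi_{kk} phi_{k-1,k-j},  j = 1..k-1.
Step k = 1:
  phi_11 = rho(1) = -0.6926.
Step k = 2:
  phi_22 = [rho(2) - phi_11 rho(1)] / [1 - phi_11 rho(1)] = [0.7461 - (-0.6926)(-0.6926)] / [1 - (-0.6926)(-0.6926)]
         = 0.26640524 / 0.52030524 = 0.512.
Therefore phi_{22} = 0.5120.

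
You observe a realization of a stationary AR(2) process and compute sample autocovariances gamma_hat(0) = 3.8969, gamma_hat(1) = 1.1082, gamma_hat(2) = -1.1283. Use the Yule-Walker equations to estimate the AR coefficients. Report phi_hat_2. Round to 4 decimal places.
\hat\phi_{2} = -0.4030

The Yule-Walker equations for an AR(p) process read, in matrix form,
  Gamma_p phi = r_p,   with   (Gamma_p)_{ij} = gamma(|i - j|),
                       (r_p)_i = gamma(i),   i,j = 1..p.
Substitute the sample gammas (Toeplitz matrix and right-hand side of size 2):
  Gamma_p = [[3.8969, 1.1082], [1.1082, 3.8969]]
  r_p     = [1.1082, -1.1283]
Written out:
  3.8969 phi_1 + 1.1082 phi_2 = 1.1082
  1.1082 phi_1 + 3.8969 phi_2 = -1.1283
Solve by Cramer's rule:
  det = gamma(0)^2 - gamma(1)^2 = (3.8969)^2 - (1.1082)^2 = 15.18582961 - 1.22810724 = 13.95772237
  phi_hat_1 = [gamma(1) gamma(0) - gamma(1) gamma(2)] / det = [(1.1082)(3.8969) - (1.1082)(-1.1283)] / 13.95772237 = 5.56892664 / 13.95772237 = 0.399
  phi_hat_2 = [gamma(0) gamma(2) - gamma(1)^2] / det = [(3.8969)(-1.1283) - (1.1082)^2] / 13.95772237 = -5.62497951 / 13.95772237 = -0.403
So phi_hat = [0.3990, -0.4030].
Therefore phi_hat_2 = -0.4030.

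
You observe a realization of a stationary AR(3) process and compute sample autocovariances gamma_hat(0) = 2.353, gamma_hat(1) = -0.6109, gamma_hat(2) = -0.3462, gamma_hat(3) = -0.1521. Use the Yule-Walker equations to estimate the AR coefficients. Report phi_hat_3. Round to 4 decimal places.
\hat\phi_{3} = -0.1940

The Yule-Walker equations for an AR(p) process read, in matrix form,
  Gamma_p phi = r_p,   with   (Gamma_p)_{ij} = gamma(|i - j|),
                       (r_p)_i = gamma(i),   i,j = 1..p.
Substitute the sample gammas (Toeplitz matrix and right-hand side of size 3):
  Gamma_p = [[2.353, -0.6109, -0.3462], [-0.6109, 2.353, -0.6109], [-0.3462, -0.6109, 2.353]]
  r_p     = [-0.6109, -0.3462, -0.1521]
Written out (R1..R3):
  (R1) 2.353 phi_1 - 0.6109 phi_2 - 0.3462 phi_3 = -0.6109
  (R2) -0.6109 phi_1 + 2.353 phi_2 - 0.6109 phi_3 = -0.3462
  (R3) -0.3462 phi_1 - 0.6109 phi_2 + 2.353 phi_3 = -0.1521
Gaussian elimination:
  R2 <- R2 - (-0.6109/2.353) R1 = R2 - (-0.259626) R1:  2.194394 phi_2 - 0.700783 phi_3 = -0.504806
  R3 <- R3 - (-0.3462/2.353) R1 = R3 - (-0.147131) R1:  -0.700783 phi_2 + 2.302063 phi_3 = -0.241983
  R3 <- R3 - (-0.700783/2.194394) R2 = R3 - (-0.319351) R2:  2.078267 phi_3 = -0.403193
Back-substitution:
  phi_hat_3 = -0.403193 / 2.078267 = -0.194004
  phi_hat_2 = (-0.504806 - (-0.700783)(-0.194004)) / 2.194394 = -0.291999
  phi_hat_1 = (-0.6109 - (-0.6109)(-0.291999) - (-0.3462)(-0.194004)) / 2.353 = -0.363981
So phi_hat = [-0.3640, -0.2920, -0.1940].
Therefore phi_hat_3 = -0.1940.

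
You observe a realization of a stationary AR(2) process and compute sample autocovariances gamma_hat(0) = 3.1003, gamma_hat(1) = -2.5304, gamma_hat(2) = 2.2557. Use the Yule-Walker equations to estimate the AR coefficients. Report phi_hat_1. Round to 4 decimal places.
\hat\phi_{1} = -0.6660

The Yule-Walker equations for an AR(p) process read, in matrix form,
  Gamma_p phi = r_p,   with   (Gamma_p)_{ij} = gamma(|i - j|),
                       (r_p)_i = gamma(i),   i,j = 1..p.
Substitute the sample gammas (Toeplitz matrix and right-hand side of size 2):
  Gamma_p = [[3.1003, -2.5304], [-2.5304, 3.1003]]
  r_p     = [-2.5304, 2.2557]
Written out:
  3.1003 phi_1 - 2.5304 phi_2 = -2.5304
  -2.5304 phi_1 + 3.1003 phi_2 = 2.2557
Solve by Cramer's rule:
  det = gamma(0)^2 - gamma(1)^2 = (3.1003)^2 - (-2.5304)^2 = 9.61186009 - 6.40292416 = 3.20893593
  phi_hat_1 = [gamma(1) gamma(0) - gamma(1) gamma(2)] / det = [(-2.5304)(3.1003) - (-2.5304)(2.2557)] / 3.20893593 = -2.13717584 / 3.20893593 = -0.666
  phi_hat_2 = [gamma(0) gamma(2) - gamma(1)^2] / det = [(3.1003)(2.2557) - (-2.5304)^2] / 3.20893593 = 0.59042255 / 3.20893593 = 0.184
So phi_hat = [-0.6660, 0.1840].
Therefore phi_hat_1 = -0.6660.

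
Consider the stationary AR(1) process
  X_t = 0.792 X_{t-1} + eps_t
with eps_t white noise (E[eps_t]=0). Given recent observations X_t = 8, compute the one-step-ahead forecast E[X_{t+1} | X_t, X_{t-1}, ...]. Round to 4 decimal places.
E[X_{t+1} \mid \mathcal F_t] = 6.3360

For an AR(p) model X_t = c + sum_i phi_i X_{t-i} + eps_t, the
one-step-ahead conditional mean is
  E[X_{t+1} | X_t, ...] = c + sum_i phi_i X_{t+1-i}.
Substitute known values:
  E[X_{t+1} | ...] = (0.792) * (8)
                   = 6.3360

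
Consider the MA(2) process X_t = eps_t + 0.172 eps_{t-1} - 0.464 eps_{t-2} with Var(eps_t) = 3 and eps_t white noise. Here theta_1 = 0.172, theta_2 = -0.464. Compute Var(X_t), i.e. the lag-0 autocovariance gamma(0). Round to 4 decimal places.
\gamma(0) = 3.7346

For an MA(q) process X_t = eps_t + sum_i theta_i eps_{t-i} with
Var(eps_t) = sigma^2, the variance is
  gamma(0) = sigma^2 * (1 + sum_i theta_i^2).
  sum_i theta_i^2 = (0.172)^2 + (-0.464)^2 = 0.029584 + 0.215296 = 0.24488.
  gamma(0) = 3 * (1 + 0.24488) = 3 * 1.24488 = 3.73464, which rounds to 3.7346.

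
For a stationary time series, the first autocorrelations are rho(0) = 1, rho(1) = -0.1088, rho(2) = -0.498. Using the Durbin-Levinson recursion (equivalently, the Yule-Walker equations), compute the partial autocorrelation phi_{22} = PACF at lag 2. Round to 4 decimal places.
\phi_{22} = -0.5159

The PACF at lag k is phi_{kk}, the last component of the solution
to the Yule-Walker system G_k phi = r_k where
  (G_k)_{ij} = rho(|i - j|), (r_k)_i = rho(i), i,j = 1..k.
Equivalently, Durbin-Levinson gives phi_{kk} iteratively:
  phi_{11} = rho(1)
  phi_{kk} = [rho(k) - sum_{j=1..k-1} phi_{k-1,j} rho(k-j)]
            / [1 - sum_{j=1..k-1} phi_{k-1,j} rho(j)],
  phi_{k,j} = phi_{k-1,j} - phi_{kk} phi_{k-1,k-j},  j = 1..k-1.
Step k = 1:
  phi_11 = rho(1) = -0.1088.
Step k = 2:
  phi_22 = [rho(2) - phi_11 rho(1)] / [1 - phi_11 rho(1)] = [-0.498 - (-0.1088)(-0.1088)] / [1 - (-0.1088)(-0.1088)]
         = -0.50983744 / 0.98816256 = -0.5159.
Therefore phi_{22} = -0.5159.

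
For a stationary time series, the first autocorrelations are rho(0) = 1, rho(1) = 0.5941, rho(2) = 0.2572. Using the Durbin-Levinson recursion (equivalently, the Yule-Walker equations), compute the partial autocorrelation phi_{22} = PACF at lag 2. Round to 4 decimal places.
\phi_{22} = -0.1480

The PACF at lag k is phi_{kk}, the last component of the solution
to the Yule-Walker system G_k phi = r_k where
  (G_k)_{ij} = rho(|i - j|), (r_k)_i = rho(i), i,j = 1..k.
Equivalently, Durbin-Levinson gives phi_{kk} iteratively:
  phi_{11} = rho(1)
  phi_{kk} = [rho(k) - sum_{j=1..k-1} phi_{k-1,j} rho(k-j)]
            / [1 - sum_{j=1..k-1} phi_{k-1,j} rho(j)],
  phi_{k,j} = phi_{k-1,j} - phi_{kk} phi_{k-1,k-j},  j = 1..k-1.
Step k = 1:
  phi_11 = rho(1) = 0.5941.
Step k = 2:
  phi_22 = [rho(2) - phi_11 rho(1)] / [1 - phi_11 rho(1)] = [0.2572 - (0.5941)(0.5941)] / [1 - (0.5941)(0.5941)]
         = -0.09575481 / 0.64704519 = -0.148.
Therefore phi_{22} = -0.1480.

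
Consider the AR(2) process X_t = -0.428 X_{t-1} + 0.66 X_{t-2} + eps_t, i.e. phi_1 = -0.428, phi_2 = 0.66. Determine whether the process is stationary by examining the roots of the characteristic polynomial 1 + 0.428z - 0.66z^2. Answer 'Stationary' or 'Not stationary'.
\text{Not stationary}

The AR(p) characteristic polynomial is P(z) = 1 + 0.428z - 0.66z^2.
Stationarity requires all roots to lie outside the unit circle, i.e. |z| > 1 for every root.
Set 1 + (0.428) z + (-0.66) z^2 = 0, i.e. a z^2 + b z + c = 0 with a = -0.66, b = 0.428, c = 1.
Discriminant D = b^2 - 4ac = (0.428)^2 - 4*(-0.66)*1 = 0.183184 - (-2.64) = 2.823184.
D >= 0, so the roots are real: z = (-b +/- sqrt(D)) / (2a) = (-0.428 +/- 1.680233) / (-1.32).
  z_1 = (-0.428 + 1.680233) / (-1.32) = -0.9487,   |z_1| = 0.9487.
  z_2 = (-0.428 - 1.680233) / (-1.32) = 1.5971,   |z_2| = 1.5971.
Moduli of all roots: 0.9487, 1.5971.
All moduli strictly greater than 1? No.
Verdict: Not stationary.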